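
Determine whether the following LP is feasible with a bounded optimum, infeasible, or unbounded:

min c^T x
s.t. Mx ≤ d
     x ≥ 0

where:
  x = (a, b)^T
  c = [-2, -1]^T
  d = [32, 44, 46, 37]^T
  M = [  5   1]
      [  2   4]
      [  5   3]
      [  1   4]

Feasible with a bounded optimal solution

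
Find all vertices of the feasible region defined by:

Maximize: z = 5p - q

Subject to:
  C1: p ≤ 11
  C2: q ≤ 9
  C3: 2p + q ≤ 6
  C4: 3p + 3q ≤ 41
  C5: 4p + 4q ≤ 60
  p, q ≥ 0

(0, 0), (3, 0), (0, 6)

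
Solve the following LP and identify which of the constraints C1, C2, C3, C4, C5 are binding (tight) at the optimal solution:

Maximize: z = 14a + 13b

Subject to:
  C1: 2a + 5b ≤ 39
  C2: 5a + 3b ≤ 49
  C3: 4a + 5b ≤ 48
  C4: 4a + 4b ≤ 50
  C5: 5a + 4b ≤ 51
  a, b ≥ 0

At a = 7, b = 4, compute slack b - a·x for each constraint:
  C1: 39 − 34 = 5  (slack)
  C2: 49 − 47 = 2  (slack)
  C3: 48 − 48 = 0  (binding)
  C4: 50 − 44 = 6  (slack)
  C5: 51 − 51 = 0  (binding)

Optimal: a = 7, b = 4
Binding: C3, C5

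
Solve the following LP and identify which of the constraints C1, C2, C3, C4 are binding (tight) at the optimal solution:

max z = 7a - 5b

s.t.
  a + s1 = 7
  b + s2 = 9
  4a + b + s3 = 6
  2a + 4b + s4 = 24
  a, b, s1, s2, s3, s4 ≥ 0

At a = 1.5, b = 0, compute slack b - a·x for each constraint:
  C1: 7 − 1.5 = 5.5  (slack)
  C2: 9 − 0 = 9  (slack)
  C3: 6 − 6 = 0  (binding)
  C4: 24 − 3 = 21  (slack)

Optimal: a = 1.5, b = 0
Binding: C3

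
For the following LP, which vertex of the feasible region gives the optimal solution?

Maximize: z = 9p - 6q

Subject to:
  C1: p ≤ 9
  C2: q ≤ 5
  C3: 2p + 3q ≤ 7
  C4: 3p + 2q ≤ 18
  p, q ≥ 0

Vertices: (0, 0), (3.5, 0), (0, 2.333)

Evaluate the objective at each vertex of the feasible region:
  z(0, 0) = 0
  z(3.5, 0) = 31.5  ←
  z(0, 2.333) = -14
The maximum is at p = 3.5, q = 0.

(3.5, 0)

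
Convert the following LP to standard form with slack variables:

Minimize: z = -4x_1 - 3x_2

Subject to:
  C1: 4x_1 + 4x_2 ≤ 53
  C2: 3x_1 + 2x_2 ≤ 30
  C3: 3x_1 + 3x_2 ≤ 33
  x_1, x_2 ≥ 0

min z = -4x_1 - 3x_2

s.t.
  4x_1 + 4x_2 + s1 = 53
  3x_1 + 2x_2 + s2 = 30
  3x_1 + 3x_2 + s3 = 33
  x_1, x_2, s1, s2, s3 ≥ 0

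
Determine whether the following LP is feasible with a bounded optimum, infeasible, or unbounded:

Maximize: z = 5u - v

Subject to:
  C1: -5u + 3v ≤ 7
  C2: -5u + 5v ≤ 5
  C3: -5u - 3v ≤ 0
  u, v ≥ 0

Unbounded (objective can increase without bound)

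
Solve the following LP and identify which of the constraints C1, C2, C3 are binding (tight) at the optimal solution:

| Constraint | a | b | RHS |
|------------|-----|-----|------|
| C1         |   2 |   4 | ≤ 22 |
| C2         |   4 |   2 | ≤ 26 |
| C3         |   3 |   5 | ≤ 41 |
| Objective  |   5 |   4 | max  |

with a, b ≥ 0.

At a = 5, b = 3, compute slack b - a·x for each constraint:
  C1: 22 − 22 = 0  (binding)
  C2: 26 − 26 = 0  (binding)
  C3: 41 − 30 = 11  (slack)

Optimal: a = 5, b = 3
Binding: C1, C2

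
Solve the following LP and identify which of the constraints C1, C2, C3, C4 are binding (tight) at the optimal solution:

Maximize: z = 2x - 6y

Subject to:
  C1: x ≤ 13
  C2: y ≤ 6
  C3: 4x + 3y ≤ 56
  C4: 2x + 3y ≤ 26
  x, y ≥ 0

At x = 13, y = 0, compute slack b - a·x for each constraint:
  C1: 13 − 13 = 0  (binding)
  C2: 6 − 0 = 6  (slack)
  C3: 56 − 52 = 4  (slack)
  C4: 26 − 26 = 0  (binding)

Optimal: x = 13, y = 0
Binding: C1, C4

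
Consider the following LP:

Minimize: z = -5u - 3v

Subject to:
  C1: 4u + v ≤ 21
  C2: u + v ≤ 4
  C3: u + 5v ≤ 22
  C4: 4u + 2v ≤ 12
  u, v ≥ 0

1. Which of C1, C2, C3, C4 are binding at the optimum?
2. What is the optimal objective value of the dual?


1. C2, C4
2. -16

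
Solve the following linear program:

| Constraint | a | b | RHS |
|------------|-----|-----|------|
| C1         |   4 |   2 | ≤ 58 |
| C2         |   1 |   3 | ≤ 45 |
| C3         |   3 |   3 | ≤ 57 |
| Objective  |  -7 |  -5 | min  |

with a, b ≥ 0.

Evaluate the objective at each vertex of the feasible region:
  z(0, 0) = 0
  z(14.5, 0) = -101.5
  z(10, 9) = -115  ←
  z(6, 13) = -107
  z(0, 15) = -75
The minimum is at a = 10, b = 9.

a = 10, b = 9, z = -115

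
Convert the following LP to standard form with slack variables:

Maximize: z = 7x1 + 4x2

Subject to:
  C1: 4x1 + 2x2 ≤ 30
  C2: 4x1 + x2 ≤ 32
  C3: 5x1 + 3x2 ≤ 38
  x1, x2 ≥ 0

max z = 7x1 + 4x2

s.t.
  4x1 + 2x2 + s1 = 30
  4x1 + x2 + s2 = 32
  5x1 + 3x2 + s3 = 38
  x1, x2, s1, s2, s3 ≥ 0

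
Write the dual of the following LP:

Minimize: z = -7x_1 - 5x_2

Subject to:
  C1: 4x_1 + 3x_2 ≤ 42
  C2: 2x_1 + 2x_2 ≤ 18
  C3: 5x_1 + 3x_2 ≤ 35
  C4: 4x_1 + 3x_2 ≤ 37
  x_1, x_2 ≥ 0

Primal min cᵀx s.t. Ax ≤ b, x ≥ 0  →  Dual max −bᵀy s.t. Aᵀy ≥ −c, y ≥ 0.

Maximize: z = -42y1 - 18y2 - 35y3 - 37y4

Subject to:
  4y1 + 2y2 + 5y3 + 4y4 ≥ 7
  3y1 + 2y2 + 3y3 + 3y4 ≥ 5
  y1, y2, y3, y4 ≥ 0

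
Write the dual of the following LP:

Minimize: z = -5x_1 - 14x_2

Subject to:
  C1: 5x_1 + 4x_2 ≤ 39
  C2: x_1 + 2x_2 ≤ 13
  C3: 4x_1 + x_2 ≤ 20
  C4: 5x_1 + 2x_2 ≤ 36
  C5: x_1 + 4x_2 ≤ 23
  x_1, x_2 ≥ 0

Primal min cᵀx s.t. Ax ≤ b, x ≥ 0  →  Dual max −bᵀy s.t. Aᵀy ≥ −c, y ≥ 0.

Maximize: z = -39y1 - 13y2 - 20y3 - 36y4 - 23y5

Subject to:
  5y1 + y2 + 4y3 + 5y4 + y5 ≥ 5
  4y1 + 2y2 + y3 + 2y4 + 4y5 ≥ 14
  y1, y2, y3, y4, y5 ≥ 0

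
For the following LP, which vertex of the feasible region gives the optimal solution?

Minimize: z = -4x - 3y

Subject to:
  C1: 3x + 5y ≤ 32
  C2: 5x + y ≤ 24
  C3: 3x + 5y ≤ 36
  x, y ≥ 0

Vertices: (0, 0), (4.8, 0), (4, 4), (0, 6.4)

Evaluate the objective at each vertex of the feasible region:
  z(0, 0) = 0
  z(4.8, 0) = -19.2
  z(4, 4) = -28  ←
  z(0, 6.4) = -19.2
The minimum is at x = 4, y = 4.

(4, 4)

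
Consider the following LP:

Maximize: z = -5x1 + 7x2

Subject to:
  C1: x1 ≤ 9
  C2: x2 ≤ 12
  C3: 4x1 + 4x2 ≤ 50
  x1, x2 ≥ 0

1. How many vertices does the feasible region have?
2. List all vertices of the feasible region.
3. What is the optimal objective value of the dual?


1. 5
2. (0, 0), (9, 0), (9, 3.5), (0.5, 12), (0, 12)
3. 84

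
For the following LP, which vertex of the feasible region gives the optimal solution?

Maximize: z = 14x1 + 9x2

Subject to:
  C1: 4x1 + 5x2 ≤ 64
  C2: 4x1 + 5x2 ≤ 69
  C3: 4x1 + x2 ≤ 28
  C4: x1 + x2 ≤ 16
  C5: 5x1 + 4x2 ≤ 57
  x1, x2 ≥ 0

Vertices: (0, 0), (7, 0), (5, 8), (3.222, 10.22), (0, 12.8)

Evaluate the objective at each vertex of the feasible region:
  z(0, 0) = 0
  z(7, 0) = 98
  z(5, 8) = 142  ←
  z(3.222, 10.22) = 137.1
  z(0, 12.8) = 115.2
The maximum is at x1 = 5, x2 = 8.

(5, 8)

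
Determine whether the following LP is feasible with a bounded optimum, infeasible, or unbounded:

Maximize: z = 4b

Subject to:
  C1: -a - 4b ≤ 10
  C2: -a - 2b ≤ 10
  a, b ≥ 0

Unbounded (objective can increase without bound)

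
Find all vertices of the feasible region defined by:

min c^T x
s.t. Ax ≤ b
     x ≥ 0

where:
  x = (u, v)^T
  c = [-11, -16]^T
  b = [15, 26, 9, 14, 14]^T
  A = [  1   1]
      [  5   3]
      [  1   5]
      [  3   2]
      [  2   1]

(0, 0), (4.667, 0), (4, 1), (0, 1.8)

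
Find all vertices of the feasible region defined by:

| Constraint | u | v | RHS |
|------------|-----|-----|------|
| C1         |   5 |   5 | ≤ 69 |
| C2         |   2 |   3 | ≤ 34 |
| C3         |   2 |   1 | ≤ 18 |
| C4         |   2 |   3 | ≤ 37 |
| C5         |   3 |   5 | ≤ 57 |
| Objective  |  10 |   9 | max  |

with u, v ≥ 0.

(0, 0), (9, 0), (5, 8), (0, 11.33)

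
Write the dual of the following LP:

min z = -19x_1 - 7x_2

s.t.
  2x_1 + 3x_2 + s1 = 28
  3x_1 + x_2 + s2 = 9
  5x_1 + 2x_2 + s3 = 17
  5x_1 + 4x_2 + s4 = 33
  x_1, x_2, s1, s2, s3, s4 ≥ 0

Primal min cᵀx s.t. Ax ≤ b, x ≥ 0  →  Dual max −bᵀy s.t. Aᵀy ≥ −c, y ≥ 0.

Maximize: z = -28y1 - 9y2 - 17y3 - 33y4

Subject to:
  2y1 + 3y2 + 5y3 + 5y4 ≥ 19
  3y1 + y2 + 2y3 + 4y4 ≥ 7
  y1, y2, y3, y4 ≥ 0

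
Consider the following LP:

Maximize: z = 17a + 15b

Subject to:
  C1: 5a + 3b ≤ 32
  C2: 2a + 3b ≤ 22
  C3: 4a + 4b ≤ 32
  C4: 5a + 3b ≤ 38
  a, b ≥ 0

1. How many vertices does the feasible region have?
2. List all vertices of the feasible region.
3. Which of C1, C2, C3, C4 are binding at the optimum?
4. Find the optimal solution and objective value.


1. 5
2. (0, 0), (6.4, 0), (4, 4), (2, 6), (0, 7.333)
3. C1, C3
4. a = 4, b = 4, z = 128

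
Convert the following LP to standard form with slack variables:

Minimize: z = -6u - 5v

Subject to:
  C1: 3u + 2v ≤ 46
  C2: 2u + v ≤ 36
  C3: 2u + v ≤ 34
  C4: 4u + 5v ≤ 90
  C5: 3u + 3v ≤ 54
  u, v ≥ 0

min z = -6u - 5v

s.t.
  3u + 2v + s1 = 46
  2u + v + s2 = 36
  2u + v + s3 = 34
  4u + 5v + s4 = 90
  3u + 3v + s5 = 54
  u, v, s1, s2, s3, s4, s5 ≥ 0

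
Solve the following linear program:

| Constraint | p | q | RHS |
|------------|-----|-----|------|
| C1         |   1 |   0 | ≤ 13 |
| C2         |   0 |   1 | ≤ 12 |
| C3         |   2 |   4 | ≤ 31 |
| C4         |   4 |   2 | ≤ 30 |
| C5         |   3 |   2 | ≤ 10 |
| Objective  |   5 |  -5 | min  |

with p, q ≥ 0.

Evaluate the objective at each vertex of the feasible region:
  z(0, 0) = 0
  z(3.333, 0) = 16.67
  z(0, 5) = -25  ←
The minimum is at p = 0, q = 5.

p = 0, q = 5, z = -25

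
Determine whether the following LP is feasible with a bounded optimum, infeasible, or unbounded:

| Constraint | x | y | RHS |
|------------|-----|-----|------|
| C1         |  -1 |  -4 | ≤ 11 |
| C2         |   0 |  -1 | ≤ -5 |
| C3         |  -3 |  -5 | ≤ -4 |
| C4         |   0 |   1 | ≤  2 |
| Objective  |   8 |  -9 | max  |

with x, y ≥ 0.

Infeasible (no feasible solution exists)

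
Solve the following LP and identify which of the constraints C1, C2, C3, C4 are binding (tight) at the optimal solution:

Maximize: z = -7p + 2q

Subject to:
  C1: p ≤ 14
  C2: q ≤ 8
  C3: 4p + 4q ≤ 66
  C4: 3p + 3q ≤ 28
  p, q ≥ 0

At p = 0, q = 8, compute slack b - a·x for each constraint:
  C1: 14 − 0 = 14  (slack)
  C2: 8 − 8 = 0  (binding)
  C3: 66 − 32 = 34  (slack)
  C4: 28 − 24 = 4  (slack)

Optimal: p = 0, q = 8
Binding: C2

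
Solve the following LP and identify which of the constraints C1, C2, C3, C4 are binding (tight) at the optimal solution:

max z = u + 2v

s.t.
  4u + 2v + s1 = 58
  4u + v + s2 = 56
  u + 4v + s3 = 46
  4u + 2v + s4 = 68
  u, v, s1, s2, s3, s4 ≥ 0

At u = 10, v = 9, compute slack b - a·x for each constraint:
  C1: 58 − 58 = 0  (binding)
  C2: 56 − 49 = 7  (slack)
  C3: 46 − 46 = 0  (binding)
  C4: 68 − 58 = 10  (slack)

Optimal: u = 10, v = 9
Binding: C1, C3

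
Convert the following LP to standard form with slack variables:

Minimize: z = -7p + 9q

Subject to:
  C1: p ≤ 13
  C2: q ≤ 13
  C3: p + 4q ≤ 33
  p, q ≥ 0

min z = -7p + 9q

s.t.
  p + s1 = 13
  q + s2 = 13
  p + 4q + s3 = 33
  p, q, s1, s2, s3 ≥ 0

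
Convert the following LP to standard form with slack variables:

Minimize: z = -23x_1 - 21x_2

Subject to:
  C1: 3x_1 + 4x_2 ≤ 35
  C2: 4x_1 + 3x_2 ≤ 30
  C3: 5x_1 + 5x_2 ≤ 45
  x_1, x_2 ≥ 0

min z = -23x_1 - 21x_2

s.t.
  3x_1 + 4x_2 + s1 = 35
  4x_1 + 3x_2 + s2 = 30
  5x_1 + 5x_2 + s3 = 45
  x_1, x_2, s1, s2, s3 ≥ 0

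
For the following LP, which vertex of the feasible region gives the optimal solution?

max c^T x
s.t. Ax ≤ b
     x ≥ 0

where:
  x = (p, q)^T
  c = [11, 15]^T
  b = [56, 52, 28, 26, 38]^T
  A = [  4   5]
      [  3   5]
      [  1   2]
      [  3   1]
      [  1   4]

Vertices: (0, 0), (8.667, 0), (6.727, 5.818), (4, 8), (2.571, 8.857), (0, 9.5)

Evaluate the objective at each vertex of the feasible region:
  z(0, 0) = 0
  z(8.667, 0) = 95.33
  z(6.727, 5.818) = 161.3
  z(4, 8) = 164  ←
  z(2.571, 8.857) = 161.1
  z(0, 9.5) = 142.5
The maximum is at p = 4, q = 8.

(4, 8)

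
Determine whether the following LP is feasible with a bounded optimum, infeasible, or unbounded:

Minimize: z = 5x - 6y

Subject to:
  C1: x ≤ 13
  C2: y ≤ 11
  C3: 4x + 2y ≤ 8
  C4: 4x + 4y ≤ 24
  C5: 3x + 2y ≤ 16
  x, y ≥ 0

Feasible with a bounded optimal solution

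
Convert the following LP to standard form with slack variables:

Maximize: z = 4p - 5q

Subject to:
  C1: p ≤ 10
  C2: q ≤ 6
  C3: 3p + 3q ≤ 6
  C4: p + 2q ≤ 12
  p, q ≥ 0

max z = 4p - 5q

s.t.
  p + s1 = 10
  q + s2 = 6
  3p + 3q + s3 = 6
  p + 2q + s4 = 12
  p, q, s1, s2, s3, s4 ≥ 0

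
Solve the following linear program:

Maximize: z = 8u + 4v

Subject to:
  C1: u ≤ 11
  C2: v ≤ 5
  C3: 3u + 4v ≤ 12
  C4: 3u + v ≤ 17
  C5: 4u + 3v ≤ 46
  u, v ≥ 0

Evaluate the objective at each vertex of the feasible region:
  z(0, 0) = 0
  z(4, 0) = 32  ←
  z(0, 3) = 12
The maximum is at u = 4, v = 0.

u = 4, v = 0, z = 32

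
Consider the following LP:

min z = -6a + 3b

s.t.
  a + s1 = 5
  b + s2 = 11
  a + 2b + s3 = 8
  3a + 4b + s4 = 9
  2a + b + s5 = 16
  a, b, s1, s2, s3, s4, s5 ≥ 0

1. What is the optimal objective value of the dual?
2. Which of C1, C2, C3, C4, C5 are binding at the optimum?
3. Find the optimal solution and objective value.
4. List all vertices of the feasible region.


1. -18
2. C4
3. a = 3, b = 0, z = -18
4. (0, 0), (3, 0), (0, 2.25)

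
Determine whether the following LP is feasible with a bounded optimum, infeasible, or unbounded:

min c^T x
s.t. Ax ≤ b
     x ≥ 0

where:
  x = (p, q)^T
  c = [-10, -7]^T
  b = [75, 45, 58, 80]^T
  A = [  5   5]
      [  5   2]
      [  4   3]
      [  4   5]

Feasible with a bounded optimal solution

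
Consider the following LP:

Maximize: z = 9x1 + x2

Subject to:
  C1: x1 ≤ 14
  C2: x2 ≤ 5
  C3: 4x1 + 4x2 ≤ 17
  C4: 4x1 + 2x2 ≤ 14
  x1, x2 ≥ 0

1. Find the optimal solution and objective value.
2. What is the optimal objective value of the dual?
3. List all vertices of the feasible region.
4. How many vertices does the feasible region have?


1. x1 = 3.5, x2 = 0, z = 31.5
2. 31.5
3. (0, 0), (3.5, 0), (2.75, 1.5), (0, 4.25)
4. 4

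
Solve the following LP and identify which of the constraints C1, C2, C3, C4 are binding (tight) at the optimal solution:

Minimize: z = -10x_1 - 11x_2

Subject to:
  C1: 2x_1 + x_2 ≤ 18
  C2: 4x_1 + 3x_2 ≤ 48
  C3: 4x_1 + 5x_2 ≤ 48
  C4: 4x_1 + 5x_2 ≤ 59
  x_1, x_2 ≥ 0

At x_1 = 7, x_2 = 4, compute slack b - a·x for each constraint:
  C1: 18 − 18 = 0  (binding)
  C2: 48 − 40 = 8  (slack)
  C3: 48 − 48 = 0  (binding)
  C4: 59 − 48 = 11  (slack)

Optimal: x_1 = 7, x_2 = 4
Binding: C1, C3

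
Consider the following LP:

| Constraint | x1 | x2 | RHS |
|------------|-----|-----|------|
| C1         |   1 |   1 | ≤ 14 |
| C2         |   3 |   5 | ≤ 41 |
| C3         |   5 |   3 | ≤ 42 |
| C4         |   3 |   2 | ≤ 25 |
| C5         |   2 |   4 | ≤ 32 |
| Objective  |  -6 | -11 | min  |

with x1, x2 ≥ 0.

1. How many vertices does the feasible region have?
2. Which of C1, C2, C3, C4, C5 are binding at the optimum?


1. 5
2. C2, C5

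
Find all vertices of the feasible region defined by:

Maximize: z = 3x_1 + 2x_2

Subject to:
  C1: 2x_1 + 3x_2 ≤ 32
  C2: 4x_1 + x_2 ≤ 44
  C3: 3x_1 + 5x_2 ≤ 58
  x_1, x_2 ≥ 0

(0, 0), (11, 0), (10, 4), (0, 10.67)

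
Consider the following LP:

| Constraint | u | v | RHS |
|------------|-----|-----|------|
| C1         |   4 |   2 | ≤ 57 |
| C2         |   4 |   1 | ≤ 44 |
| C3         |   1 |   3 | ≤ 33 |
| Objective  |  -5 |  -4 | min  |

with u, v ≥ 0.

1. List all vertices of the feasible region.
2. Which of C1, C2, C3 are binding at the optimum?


1. (0, 0), (11, 0), (9, 8), (0, 11)
2. C2, C3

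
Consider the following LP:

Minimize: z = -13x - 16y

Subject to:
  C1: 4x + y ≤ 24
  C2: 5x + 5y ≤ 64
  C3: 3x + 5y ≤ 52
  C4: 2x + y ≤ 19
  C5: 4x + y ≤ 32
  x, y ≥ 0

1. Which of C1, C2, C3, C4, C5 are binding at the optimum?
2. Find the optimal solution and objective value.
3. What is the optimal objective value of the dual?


1. C1, C3
2. x = 4, y = 8, z = -180
3. -180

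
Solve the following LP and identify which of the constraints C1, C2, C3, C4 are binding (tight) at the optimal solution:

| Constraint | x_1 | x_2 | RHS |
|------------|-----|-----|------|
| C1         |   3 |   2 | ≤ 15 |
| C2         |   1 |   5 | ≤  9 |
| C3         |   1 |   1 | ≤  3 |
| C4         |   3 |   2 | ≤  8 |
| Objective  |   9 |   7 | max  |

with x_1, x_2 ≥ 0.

At x_1 = 2, x_2 = 1, compute slack b - a·x for each constraint:
  C1: 15 − 8 = 7  (slack)
  C2: 9 − 7 = 2  (slack)
  C3: 3 − 3 = 0  (binding)
  C4: 8 − 8 = 0  (binding)

Optimal: x_1 = 2, x_2 = 1
Binding: C3, C4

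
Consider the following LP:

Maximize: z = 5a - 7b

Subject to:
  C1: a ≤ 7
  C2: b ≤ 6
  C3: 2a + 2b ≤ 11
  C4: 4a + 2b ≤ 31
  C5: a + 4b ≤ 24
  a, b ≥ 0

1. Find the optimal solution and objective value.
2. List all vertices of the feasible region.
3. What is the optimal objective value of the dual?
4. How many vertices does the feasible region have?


1. a = 5.5, b = 0, z = 27.5
2. (0, 0), (5.5, 0), (0, 5.5)
3. 27.5
4. 3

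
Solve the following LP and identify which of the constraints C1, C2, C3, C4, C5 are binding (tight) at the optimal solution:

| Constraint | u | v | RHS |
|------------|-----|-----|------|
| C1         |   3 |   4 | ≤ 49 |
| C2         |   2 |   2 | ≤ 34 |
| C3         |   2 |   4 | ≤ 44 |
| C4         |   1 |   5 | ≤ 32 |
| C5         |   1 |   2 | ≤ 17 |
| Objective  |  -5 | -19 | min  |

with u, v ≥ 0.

At u = 7, v = 5, compute slack b - a·x for each constraint:
  C1: 49 − 41 = 8  (slack)
  C2: 34 − 24 = 10  (slack)
  C3: 44 − 34 = 10  (slack)
  C4: 32 − 32 = 0  (binding)
  C5: 17 − 17 = 0  (binding)

Optimal: u = 7, v = 5
Binding: C4, C5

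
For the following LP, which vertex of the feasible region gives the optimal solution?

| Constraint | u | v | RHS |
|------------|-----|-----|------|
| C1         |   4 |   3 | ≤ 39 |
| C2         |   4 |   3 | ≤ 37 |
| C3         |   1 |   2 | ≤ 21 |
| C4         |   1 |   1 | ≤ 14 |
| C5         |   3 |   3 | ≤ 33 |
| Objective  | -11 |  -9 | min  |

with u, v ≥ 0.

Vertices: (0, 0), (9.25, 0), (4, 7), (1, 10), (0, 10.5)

Evaluate the objective at each vertex of the feasible region:
  z(0, 0) = 0
  z(9.25, 0) = -101.8
  z(4, 7) = -107  ←
  z(1, 10) = -101
  z(0, 10.5) = -94.5
The minimum is at u = 4, v = 7.

(4, 7)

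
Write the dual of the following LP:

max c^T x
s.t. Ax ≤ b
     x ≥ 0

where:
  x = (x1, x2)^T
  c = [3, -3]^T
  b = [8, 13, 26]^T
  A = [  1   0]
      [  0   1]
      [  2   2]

Primal max cᵀx s.t. Ax ≤ b, x ≥ 0  →  Dual min bᵀy s.t. Aᵀy ≥ c, y ≥ 0.

Minimize: z = 8y1 + 13y2 + 26y3

Subject to:
  y1 + 2y3 ≥ 3
  y2 + 2y3 ≥ -3
  y1, y2, y3 ≥ 0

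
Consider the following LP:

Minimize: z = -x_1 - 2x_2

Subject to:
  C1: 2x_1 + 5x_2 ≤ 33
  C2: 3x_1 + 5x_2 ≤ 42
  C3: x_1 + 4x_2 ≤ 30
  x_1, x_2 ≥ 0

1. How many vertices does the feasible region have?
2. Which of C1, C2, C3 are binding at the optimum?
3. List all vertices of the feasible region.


1. 4
2. C1, C2
3. (0, 0), (14, 0), (9, 3), (0, 6.6)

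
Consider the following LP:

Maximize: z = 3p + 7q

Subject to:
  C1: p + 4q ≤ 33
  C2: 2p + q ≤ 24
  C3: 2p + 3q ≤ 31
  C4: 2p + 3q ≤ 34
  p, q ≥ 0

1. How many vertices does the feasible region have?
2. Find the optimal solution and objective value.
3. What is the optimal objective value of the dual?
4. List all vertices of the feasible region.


1. 5
2. p = 5, q = 7, z = 64
3. 64
4. (0, 0), (12, 0), (10.25, 3.5), (5, 7), (0, 8.25)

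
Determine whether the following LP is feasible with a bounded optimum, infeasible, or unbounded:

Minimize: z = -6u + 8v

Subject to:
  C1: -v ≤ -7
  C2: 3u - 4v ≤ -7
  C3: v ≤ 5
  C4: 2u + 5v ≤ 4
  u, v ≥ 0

Infeasible (no feasible solution exists)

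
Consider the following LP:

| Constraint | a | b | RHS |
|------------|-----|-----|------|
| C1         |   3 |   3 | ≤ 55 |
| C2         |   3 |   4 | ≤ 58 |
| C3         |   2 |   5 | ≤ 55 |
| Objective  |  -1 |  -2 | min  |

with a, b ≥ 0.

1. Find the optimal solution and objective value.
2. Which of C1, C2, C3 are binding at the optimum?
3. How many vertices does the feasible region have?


1. a = 10, b = 7, z = -24
2. C2, C3
3. 5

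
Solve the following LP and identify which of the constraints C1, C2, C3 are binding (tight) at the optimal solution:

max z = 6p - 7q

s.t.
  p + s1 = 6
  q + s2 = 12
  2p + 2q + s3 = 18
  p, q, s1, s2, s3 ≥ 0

At p = 6, q = 0, compute slack b - a·x for each constraint:
  C1: 6 − 6 = 0  (binding)
  C2: 12 − 0 = 12  (slack)
  C3: 18 − 12 = 6  (slack)

Optimal: p = 6, q = 0
Binding: C1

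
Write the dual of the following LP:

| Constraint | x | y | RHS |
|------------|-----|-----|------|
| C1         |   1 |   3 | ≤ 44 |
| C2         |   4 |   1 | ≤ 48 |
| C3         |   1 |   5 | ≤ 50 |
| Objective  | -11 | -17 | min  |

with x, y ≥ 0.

Primal min cᵀx s.t. Ax ≤ b, x ≥ 0  →  Dual max −bᵀy s.t. Aᵀy ≥ −c, y ≥ 0.

Maximize: z = -44y1 - 48y2 - 50y3

Subject to:
  y1 + 4y2 + y3 ≥ 11
  3y1 + y2 + 5y3 ≥ 17
  y1, y2, y3 ≥ 0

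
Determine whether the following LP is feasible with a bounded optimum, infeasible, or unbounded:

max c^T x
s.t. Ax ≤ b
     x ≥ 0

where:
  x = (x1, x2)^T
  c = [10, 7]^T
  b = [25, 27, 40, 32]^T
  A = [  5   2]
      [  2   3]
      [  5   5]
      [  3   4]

Feasible with a bounded optimal solution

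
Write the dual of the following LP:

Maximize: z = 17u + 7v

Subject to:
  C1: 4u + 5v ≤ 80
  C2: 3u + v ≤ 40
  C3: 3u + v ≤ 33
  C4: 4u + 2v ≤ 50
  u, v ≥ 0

Primal max cᵀx s.t. Ax ≤ b, x ≥ 0  →  Dual min bᵀy s.t. Aᵀy ≥ c, y ≥ 0.

Minimize: z = 80y1 + 40y2 + 33y3 + 50y4

Subject to:
  4y1 + 3y2 + 3y3 + 4y4 ≥ 17
  5y1 + y2 + y3 + 2y4 ≥ 7
  y1, y2, y3, y4 ≥ 0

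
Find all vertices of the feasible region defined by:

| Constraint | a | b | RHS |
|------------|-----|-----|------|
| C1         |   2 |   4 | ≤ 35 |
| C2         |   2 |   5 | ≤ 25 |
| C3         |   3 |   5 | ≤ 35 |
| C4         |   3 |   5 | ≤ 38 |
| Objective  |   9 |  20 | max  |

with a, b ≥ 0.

(0, 0), (11.67, 0), (10, 1), (0, 5)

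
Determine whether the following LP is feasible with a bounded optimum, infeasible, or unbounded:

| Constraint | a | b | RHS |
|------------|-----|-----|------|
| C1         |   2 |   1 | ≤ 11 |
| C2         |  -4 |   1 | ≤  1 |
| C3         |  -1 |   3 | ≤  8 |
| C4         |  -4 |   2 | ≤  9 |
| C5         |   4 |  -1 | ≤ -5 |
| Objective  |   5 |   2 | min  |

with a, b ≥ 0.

Infeasible (no feasible solution exists)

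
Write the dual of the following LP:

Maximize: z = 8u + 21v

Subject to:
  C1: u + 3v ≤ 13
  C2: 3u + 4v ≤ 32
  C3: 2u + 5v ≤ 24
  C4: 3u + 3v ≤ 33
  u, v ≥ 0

Primal max cᵀx s.t. Ax ≤ b, x ≥ 0  →  Dual min bᵀy s.t. Aᵀy ≥ c, y ≥ 0.

Minimize: z = 13y1 + 32y2 + 24y3 + 33y4

Subject to:
  y1 + 3y2 + 2y3 + 3y4 ≥ 8
  3y1 + 4y2 + 5y3 + 3y4 ≥ 21
  y1, y2, y3, y4 ≥ 0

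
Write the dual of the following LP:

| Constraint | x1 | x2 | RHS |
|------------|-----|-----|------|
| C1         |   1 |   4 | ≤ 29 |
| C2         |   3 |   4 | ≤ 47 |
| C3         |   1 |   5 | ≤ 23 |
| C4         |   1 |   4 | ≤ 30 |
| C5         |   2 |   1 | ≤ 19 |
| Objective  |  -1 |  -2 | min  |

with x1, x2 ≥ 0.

Primal min cᵀx s.t. Ax ≤ b, x ≥ 0  →  Dual max −bᵀy s.t. Aᵀy ≥ −c, y ≥ 0.

Maximize: z = -29y1 - 47y2 - 23y3 - 30y4 - 19y5

Subject to:
  y1 + 3y2 + y3 + y4 + 2y5 ≥ 1
  4y1 + 4y2 + 5y3 + 4y4 + y5 ≥ 2
  y1, y2, y3, y4, y5 ≥ 0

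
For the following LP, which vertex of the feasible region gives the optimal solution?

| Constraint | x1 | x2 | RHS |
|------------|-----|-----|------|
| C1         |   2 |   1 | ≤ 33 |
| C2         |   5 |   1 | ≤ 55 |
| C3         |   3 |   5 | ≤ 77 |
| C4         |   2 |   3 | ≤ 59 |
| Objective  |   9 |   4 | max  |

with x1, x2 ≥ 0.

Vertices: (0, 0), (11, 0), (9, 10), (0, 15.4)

Evaluate the objective at each vertex of the feasible region:
  z(0, 0) = 0
  z(11, 0) = 99
  z(9, 10) = 121  ←
  z(0, 15.4) = 61.6
The maximum is at x1 = 9, x2 = 10.

(9, 10)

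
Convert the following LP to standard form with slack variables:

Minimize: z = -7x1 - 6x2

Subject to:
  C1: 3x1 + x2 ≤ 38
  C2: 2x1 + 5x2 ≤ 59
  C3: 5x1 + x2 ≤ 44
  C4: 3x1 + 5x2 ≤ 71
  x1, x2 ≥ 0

min z = -7x1 - 6x2

s.t.
  3x1 + x2 + s1 = 38
  2x1 + 5x2 + s2 = 59
  5x1 + x2 + s3 = 44
  3x1 + 5x2 + s4 = 71
  x1, x2, s1, s2, s3, s4 ≥ 0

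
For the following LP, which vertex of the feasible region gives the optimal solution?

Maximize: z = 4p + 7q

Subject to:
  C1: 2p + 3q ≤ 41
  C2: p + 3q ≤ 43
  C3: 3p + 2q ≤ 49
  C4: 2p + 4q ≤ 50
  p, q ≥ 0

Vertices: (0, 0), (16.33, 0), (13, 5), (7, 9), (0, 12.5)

Evaluate the objective at each vertex of the feasible region:
  z(0, 0) = 0
  z(16.33, 0) = 65.33
  z(13, 5) = 87
  z(7, 9) = 91  ←
  z(0, 12.5) = 87.5
The maximum is at p = 7, q = 9.

(7, 9)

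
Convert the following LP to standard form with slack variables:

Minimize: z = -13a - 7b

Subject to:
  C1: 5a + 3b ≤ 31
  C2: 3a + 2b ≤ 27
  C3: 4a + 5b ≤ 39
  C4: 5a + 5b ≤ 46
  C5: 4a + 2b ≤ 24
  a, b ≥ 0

min z = -13a - 7b

s.t.
  5a + 3b + s1 = 31
  3a + 2b + s2 = 27
  4a + 5b + s3 = 39
  5a + 5b + s4 = 46
  4a + 2b + s5 = 24
  a, b, s1, s2, s3, s4, s5 ≥ 0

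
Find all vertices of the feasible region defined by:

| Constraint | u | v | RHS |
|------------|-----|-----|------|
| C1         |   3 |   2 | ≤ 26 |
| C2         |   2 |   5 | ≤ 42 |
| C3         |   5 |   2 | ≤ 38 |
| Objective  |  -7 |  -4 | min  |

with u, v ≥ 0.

(0, 0), (7.6, 0), (6, 4), (4.182, 6.727), (0, 8.4)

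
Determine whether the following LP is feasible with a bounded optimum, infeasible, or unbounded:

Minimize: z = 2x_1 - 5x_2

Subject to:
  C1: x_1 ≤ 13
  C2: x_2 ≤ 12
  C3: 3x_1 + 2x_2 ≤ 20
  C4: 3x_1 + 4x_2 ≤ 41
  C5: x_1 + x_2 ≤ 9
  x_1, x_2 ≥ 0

Feasible with a bounded optimal solution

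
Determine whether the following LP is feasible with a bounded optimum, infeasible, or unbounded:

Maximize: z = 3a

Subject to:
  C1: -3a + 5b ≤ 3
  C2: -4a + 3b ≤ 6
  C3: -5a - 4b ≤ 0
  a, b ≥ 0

Unbounded (objective can increase without bound)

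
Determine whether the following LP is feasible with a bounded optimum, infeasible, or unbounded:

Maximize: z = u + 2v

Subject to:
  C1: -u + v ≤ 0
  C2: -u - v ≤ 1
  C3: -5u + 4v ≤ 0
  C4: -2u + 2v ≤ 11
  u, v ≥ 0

Unbounded (objective can increase without bound)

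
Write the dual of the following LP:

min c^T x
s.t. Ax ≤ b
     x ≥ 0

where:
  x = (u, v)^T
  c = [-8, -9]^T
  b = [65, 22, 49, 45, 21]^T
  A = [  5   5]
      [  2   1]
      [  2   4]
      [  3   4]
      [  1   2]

Primal min cᵀx s.t. Ax ≤ b, x ≥ 0  →  Dual max −bᵀy s.t. Aᵀy ≥ −c, y ≥ 0.

Maximize: z = -65y1 - 22y2 - 49y3 - 45y4 - 21y5

Subject to:
  5y1 + 2y2 + 2y3 + 3y4 + y5 ≥ 8
  5y1 + y2 + 4y3 + 4y4 + 2y5 ≥ 9
  y1, y2, y3, y4, y5 ≥ 0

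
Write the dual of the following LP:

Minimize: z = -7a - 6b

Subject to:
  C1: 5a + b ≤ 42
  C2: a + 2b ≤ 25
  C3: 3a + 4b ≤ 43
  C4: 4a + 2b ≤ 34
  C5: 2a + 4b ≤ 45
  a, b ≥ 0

Primal min cᵀx s.t. Ax ≤ b, x ≥ 0  →  Dual max −bᵀy s.t. Aᵀy ≥ −c, y ≥ 0.

Maximize: z = -42y1 - 25y2 - 43y3 - 34y4 - 45y5

Subject to:
  5y1 + y2 + 3y3 + 4y4 + 2y5 ≥ 7
  y1 + 2y2 + 4y3 + 2y4 + 4y5 ≥ 6
  y1, y2, y3, y4, y5 ≥ 0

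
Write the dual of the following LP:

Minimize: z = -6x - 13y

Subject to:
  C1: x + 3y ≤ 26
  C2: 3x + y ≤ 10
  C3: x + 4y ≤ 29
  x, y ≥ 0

Primal min cᵀx s.t. Ax ≤ b, x ≥ 0  →  Dual max −bᵀy s.t. Aᵀy ≥ −c, y ≥ 0.

Maximize: z = -26y1 - 10y2 - 29y3

Subject to:
  y1 + 3y2 + y3 ≥ 6
  3y1 + y2 + 4y3 ≥ 13
  y1, y2, y3 ≥ 0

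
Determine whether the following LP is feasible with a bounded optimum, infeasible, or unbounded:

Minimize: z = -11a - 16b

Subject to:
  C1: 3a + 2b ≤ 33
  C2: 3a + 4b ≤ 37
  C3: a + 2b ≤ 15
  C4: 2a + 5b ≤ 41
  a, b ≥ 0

Feasible with a bounded optimal solution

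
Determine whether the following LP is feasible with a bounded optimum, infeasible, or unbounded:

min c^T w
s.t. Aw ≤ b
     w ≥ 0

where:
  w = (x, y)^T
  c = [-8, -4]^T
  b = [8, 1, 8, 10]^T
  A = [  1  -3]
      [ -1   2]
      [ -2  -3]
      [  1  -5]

Unbounded (objective can decrease without bound)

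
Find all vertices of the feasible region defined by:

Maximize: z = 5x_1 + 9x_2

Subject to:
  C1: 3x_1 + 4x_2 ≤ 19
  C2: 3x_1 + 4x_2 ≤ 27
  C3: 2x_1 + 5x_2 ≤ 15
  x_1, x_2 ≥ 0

(0, 0), (6.333, 0), (5, 1), (0, 3)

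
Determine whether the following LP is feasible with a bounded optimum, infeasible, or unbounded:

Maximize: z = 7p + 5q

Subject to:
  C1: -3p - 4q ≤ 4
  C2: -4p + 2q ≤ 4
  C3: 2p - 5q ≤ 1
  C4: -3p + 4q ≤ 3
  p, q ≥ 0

Unbounded (objective can increase without bound)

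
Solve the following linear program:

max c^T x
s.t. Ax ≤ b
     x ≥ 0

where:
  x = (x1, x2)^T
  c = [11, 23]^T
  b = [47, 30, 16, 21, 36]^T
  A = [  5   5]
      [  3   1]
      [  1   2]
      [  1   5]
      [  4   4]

Evaluate the objective at each vertex of the feasible region:
  z(0, 0) = 0
  z(9, 0) = 99
  z(6, 3) = 135  ←
  z(0, 4.2) = 96.6
The maximum is at x1 = 6, x2 = 3.

x1 = 6, x2 = 3, z = 135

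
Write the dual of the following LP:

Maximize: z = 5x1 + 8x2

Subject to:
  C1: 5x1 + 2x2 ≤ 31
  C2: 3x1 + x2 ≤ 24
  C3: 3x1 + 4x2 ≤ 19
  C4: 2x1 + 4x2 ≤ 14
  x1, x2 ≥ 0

Primal max cᵀx s.t. Ax ≤ b, x ≥ 0  →  Dual min bᵀy s.t. Aᵀy ≥ c, y ≥ 0.

Minimize: z = 31y1 + 24y2 + 19y3 + 14y4

Subject to:
  5y1 + 3y2 + 3y3 + 2y4 ≥ 5
  2y1 + y2 + 4y3 + 4y4 ≥ 8
  y1, y2, y3, y4 ≥ 0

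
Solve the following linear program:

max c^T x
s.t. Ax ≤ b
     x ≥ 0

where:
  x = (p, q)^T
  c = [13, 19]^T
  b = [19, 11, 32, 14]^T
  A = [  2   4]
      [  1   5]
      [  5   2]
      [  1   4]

Evaluate the objective at each vertex of the feasible region:
  z(0, 0) = 0
  z(6.4, 0) = 83.2
  z(6, 1) = 97  ←
  z(0, 2.2) = 41.8
The maximum is at p = 6, q = 1.

p = 6, q = 1, z = 97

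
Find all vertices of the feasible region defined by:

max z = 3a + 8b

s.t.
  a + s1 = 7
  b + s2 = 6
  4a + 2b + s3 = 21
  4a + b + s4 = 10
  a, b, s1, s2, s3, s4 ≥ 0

(0, 0), (2.5, 0), (1, 6), (0, 6)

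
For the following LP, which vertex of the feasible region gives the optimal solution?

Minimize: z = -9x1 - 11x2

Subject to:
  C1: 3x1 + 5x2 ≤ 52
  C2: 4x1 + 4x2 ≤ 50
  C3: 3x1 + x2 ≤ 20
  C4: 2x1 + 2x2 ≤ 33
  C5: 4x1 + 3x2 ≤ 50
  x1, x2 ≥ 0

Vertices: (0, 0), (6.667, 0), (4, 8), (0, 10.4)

Evaluate the objective at each vertex of the feasible region:
  z(0, 0) = 0
  z(6.667, 0) = -60
  z(4, 8) = -124  ←
  z(0, 10.4) = -114.4
The minimum is at x1 = 4, x2 = 8.

(4, 8)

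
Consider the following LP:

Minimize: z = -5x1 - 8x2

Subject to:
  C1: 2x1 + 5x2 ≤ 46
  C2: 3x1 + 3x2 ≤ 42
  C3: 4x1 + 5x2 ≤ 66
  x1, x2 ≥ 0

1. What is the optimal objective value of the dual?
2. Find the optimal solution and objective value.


1. -88
2. x1 = 8, x2 = 6, z = -88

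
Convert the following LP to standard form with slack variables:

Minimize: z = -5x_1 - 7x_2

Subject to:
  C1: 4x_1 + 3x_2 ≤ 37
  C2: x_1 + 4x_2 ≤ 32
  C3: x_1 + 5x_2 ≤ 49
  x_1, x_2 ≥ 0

min z = -5x_1 - 7x_2

s.t.
  4x_1 + 3x_2 + s1 = 37
  x_1 + 4x_2 + s2 = 32
  x_1 + 5x_2 + s3 = 49
  x_1, x_2, s1, s2, s3 ≥ 0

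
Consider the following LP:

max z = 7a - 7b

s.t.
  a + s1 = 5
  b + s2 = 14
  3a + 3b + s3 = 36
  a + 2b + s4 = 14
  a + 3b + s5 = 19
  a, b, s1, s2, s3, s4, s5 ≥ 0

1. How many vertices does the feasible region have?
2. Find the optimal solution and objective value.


1. 5
2. a = 5, b = 0, z = 35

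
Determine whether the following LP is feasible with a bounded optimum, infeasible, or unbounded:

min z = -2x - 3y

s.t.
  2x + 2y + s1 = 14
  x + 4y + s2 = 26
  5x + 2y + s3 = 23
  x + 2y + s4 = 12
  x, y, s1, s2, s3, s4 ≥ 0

Feasible with a bounded optimal solution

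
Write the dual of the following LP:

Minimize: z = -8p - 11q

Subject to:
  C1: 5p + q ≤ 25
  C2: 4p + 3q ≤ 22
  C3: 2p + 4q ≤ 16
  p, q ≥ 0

Primal min cᵀx s.t. Ax ≤ b, x ≥ 0  →  Dual max −bᵀy s.t. Aᵀy ≥ −c, y ≥ 0.

Maximize: z = -25y1 - 22y2 - 16y3

Subject to:
  5y1 + 4y2 + 2y3 ≥ 8
  y1 + 3y2 + 4y3 ≥ 11
  y1, y2, y3 ≥ 0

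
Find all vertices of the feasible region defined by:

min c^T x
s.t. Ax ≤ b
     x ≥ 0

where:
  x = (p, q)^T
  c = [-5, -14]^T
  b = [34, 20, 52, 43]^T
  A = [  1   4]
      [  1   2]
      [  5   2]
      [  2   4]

(0, 0), (10.4, 0), (8, 6), (6, 7), (0, 8.5)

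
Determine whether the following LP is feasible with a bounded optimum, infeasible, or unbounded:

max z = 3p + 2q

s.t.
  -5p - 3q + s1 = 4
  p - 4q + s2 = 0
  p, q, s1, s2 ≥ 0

Unbounded (objective can increase without bound)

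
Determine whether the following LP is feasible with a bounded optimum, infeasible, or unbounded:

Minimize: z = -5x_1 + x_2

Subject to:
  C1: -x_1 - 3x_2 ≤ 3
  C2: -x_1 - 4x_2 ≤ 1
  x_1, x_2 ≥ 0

Unbounded (objective can decrease without bound)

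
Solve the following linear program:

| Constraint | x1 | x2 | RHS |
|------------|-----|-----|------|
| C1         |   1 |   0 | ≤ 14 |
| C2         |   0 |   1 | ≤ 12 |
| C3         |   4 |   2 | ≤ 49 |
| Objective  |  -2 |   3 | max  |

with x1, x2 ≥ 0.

Evaluate the objective at each vertex of the feasible region:
  z(0, 0) = 0
  z(12.25, 0) = -24.5
  z(6.25, 12) = 23.5
  z(0, 12) = 36  ←
The maximum is at x1 = 0, x2 = 12.

x1 = 0, x2 = 12, z = 36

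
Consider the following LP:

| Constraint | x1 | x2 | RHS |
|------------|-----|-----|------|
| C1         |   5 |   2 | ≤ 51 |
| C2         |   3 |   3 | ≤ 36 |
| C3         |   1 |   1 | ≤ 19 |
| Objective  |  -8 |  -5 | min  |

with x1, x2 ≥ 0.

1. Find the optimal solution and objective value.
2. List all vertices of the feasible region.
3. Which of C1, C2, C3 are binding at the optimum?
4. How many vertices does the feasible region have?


1. x1 = 9, x2 = 3, z = -87
2. (0, 0), (10.2, 0), (9, 3), (0, 12)
3. C1, C2
4. 4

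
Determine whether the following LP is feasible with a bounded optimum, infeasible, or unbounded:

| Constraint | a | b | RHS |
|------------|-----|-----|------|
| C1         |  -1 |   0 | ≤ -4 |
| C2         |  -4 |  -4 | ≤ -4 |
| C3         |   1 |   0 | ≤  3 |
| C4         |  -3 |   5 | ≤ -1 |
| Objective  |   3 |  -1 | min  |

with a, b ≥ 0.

Infeasible (no feasible solution exists)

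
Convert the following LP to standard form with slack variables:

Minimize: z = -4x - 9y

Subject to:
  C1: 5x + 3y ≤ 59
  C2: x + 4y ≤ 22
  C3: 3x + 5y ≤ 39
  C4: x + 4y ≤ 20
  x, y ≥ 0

min z = -4x - 9y

s.t.
  5x + 3y + s1 = 59
  x + 4y + s2 = 22
  3x + 5y + s3 = 39
  x + 4y + s4 = 20
  x, y, s1, s2, s3, s4 ≥ 0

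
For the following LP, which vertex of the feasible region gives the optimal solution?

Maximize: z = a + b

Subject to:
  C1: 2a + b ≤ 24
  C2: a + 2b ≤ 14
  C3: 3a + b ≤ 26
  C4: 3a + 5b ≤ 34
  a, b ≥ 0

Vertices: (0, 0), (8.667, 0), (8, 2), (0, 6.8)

Evaluate the objective at each vertex of the feasible region:
  z(0, 0) = 0
  z(8.667, 0) = 8.667
  z(8, 2) = 10  ←
  z(0, 6.8) = 6.8
The maximum is at a = 8, b = 2.

(8, 2)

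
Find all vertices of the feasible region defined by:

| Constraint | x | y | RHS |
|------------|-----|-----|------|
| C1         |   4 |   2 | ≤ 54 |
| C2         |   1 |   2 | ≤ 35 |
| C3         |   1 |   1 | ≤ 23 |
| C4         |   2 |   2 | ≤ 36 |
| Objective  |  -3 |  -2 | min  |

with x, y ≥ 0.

(0, 0), (13.5, 0), (9, 9), (1, 17), (0, 17.5)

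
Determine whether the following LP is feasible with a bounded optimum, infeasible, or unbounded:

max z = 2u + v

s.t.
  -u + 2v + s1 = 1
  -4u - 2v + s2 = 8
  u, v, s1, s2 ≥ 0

Unbounded (objective can increase without bound)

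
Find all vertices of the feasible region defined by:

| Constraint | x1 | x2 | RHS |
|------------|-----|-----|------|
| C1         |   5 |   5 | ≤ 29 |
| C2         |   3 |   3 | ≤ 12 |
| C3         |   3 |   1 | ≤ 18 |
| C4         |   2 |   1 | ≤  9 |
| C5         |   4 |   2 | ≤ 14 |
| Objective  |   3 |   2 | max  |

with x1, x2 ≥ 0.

(0, 0), (3.5, 0), (3, 1), (0, 4)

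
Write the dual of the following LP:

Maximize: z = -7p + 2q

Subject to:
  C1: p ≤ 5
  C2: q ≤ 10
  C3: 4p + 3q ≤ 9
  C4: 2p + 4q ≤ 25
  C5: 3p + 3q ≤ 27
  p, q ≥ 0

Primal max cᵀx s.t. Ax ≤ b, x ≥ 0  →  Dual min bᵀy s.t. Aᵀy ≥ c, y ≥ 0.

Minimize: z = 5y1 + 10y2 + 9y3 + 25y4 + 27y5

Subject to:
  y1 + 4y3 + 2y4 + 3y5 ≥ -7
  y2 + 3y3 + 4y4 + 3y5 ≥ 2
  y1, y2, y3, y4, y5 ≥ 0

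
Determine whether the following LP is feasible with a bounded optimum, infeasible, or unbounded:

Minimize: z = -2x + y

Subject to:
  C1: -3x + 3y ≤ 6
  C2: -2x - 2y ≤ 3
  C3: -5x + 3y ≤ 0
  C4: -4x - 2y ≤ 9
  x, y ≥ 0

Unbounded (objective can decrease without bound)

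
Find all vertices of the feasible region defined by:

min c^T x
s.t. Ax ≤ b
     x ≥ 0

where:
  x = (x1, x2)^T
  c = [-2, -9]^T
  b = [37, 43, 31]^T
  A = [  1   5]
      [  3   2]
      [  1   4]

(0, 0), (14.33, 0), (11, 5), (7, 6), (0, 7.4)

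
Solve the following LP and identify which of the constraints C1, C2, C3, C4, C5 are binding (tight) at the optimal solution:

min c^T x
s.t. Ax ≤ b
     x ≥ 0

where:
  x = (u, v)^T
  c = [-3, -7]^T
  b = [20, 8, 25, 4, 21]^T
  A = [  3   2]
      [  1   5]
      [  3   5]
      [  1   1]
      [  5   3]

At u = 3, v = 1, compute slack b - a·x for each constraint:
  C1: 20 − 11 = 9  (slack)
  C2: 8 − 8 = 0  (binding)
  C3: 25 − 14 = 11  (slack)
  C4: 4 − 4 = 0  (binding)
  C5: 21 − 18 = 3  (slack)

Optimal: u = 3, v = 1
Binding: C2, C4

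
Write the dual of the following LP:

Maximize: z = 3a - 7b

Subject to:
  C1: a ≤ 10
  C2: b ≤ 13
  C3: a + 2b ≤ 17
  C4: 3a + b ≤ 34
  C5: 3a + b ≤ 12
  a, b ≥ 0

Primal max cᵀx s.t. Ax ≤ b, x ≥ 0  →  Dual min bᵀy s.t. Aᵀy ≥ c, y ≥ 0.

Minimize: z = 10y1 + 13y2 + 17y3 + 34y4 + 12y5

Subject to:
  y1 + y3 + 3y4 + 3y5 ≥ 3
  y2 + 2y3 + y4 + y5 ≥ -7
  y1, y2, y3, y4, y5 ≥ 0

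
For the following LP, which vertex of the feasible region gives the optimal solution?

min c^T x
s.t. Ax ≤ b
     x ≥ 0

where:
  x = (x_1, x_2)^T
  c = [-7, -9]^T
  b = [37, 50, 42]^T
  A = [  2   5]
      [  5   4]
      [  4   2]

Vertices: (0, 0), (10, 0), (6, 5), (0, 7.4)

Evaluate the objective at each vertex of the feasible region:
  z(0, 0) = 0
  z(10, 0) = -70
  z(6, 5) = -87  ←
  z(0, 7.4) = -66.6
The minimum is at x_1 = 6, x_2 = 5.

(6, 5)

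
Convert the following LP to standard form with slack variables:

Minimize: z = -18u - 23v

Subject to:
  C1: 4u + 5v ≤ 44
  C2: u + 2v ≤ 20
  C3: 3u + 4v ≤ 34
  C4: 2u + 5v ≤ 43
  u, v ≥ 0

min z = -18u - 23v

s.t.
  4u + 5v + s1 = 44
  u + 2v + s2 = 20
  3u + 4v + s3 = 34
  2u + 5v + s4 = 43
  u, v, s1, s2, s3, s4 ≥ 0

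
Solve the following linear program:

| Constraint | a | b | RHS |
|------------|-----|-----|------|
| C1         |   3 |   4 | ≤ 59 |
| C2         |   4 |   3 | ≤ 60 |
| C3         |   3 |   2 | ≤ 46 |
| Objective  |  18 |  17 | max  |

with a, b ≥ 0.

Evaluate the objective at each vertex of the feasible region:
  z(0, 0) = 0
  z(15, 0) = 270
  z(9, 8) = 298  ←
  z(0, 14.75) = 250.8
The maximum is at a = 9, b = 8.

a = 9, b = 8, z = 298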